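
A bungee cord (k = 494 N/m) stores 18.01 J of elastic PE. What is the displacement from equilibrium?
x = √(2·PE/k) = √(2·18.01/494) = 0.27 m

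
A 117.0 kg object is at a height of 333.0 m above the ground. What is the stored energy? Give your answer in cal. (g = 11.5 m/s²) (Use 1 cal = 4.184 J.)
PE = mgh = (117.0)(11.5)(333.0) = 448052 J = 107100 cal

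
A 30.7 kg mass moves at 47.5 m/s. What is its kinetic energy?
KE = ½mv² = ½(30.7)(47.5)² = 34630 J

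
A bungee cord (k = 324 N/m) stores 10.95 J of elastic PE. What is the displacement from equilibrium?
x = √(2·PE/k) = √(2·10.95/324) = 0.26 m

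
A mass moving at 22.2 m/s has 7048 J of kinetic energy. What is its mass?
m = 2·KE/v² = 2·7048/(22.2)² = 28.6 kg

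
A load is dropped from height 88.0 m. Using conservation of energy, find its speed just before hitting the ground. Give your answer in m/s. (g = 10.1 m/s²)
mgh = ½mv² ⇒ v = √(2gh) = √(2·10.1·88.0) = 42.16 m/s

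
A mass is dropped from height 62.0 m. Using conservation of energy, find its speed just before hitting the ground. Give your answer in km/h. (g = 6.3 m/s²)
mgh = ½mv² ⇒ v = √(2gh) = √(2·6.3·62.0) = 27.95 m/s = 100.6 km/h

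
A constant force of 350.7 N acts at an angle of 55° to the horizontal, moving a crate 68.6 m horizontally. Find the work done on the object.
W = F·d·cosθ = (350.7)(68.6)cos(55°) = 13800 J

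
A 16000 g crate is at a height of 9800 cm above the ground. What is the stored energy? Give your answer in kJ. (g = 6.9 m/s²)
Convert to SI: m = 16.0 kg, h = 98.0 m
PE = mgh = (16.0)(6.9)(98.0) = 10819.2 J = 10.82 kJ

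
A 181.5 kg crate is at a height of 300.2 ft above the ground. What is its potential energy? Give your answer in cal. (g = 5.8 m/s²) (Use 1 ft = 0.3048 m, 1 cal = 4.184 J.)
Convert to SI: m = 181.5 kg, h = 91.501 m
PE = mgh = (181.5)(5.8)(91.501) = 96323.1 J = 23020 cal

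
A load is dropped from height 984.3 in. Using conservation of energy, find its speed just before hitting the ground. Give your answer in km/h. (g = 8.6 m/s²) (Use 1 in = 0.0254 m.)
Convert to SI: h = 25.0012 m
mgh = ½mv² ⇒ v = √(2gh) = √(2·8.6·25.0012) = 20.7369 m/s = 74.65 km/h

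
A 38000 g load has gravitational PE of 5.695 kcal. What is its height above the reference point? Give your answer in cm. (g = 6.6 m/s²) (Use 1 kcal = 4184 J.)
Convert to SI: m = 38.0 kg, PE = 23827.9 J
h = PE/(mg) = 23827.9/(38.0·6.6) = 95.0075 m = 9501 cm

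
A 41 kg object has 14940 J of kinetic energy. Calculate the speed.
v = √(2·KE/m) = √(2·14940/41) = 27.0 m/s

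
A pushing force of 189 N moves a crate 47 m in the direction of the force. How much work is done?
W = F·d = (189)(47) = 8883 J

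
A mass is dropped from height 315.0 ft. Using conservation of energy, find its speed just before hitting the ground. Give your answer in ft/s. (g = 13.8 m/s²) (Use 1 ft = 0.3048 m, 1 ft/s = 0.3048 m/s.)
Convert to SI: h = 96.012 m
mgh = ½mv² ⇒ v = √(2gh) = √(2·13.8·96.012) = 51.4775 m/s = 168.9 ft/s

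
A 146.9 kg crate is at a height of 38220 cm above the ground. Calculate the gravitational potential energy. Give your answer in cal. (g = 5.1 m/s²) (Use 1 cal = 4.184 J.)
Convert to SI: m = 146.9 kg, h = 382.2 m
PE = mgh = (146.9)(5.1)(382.2) = 286340 J = 68440 cal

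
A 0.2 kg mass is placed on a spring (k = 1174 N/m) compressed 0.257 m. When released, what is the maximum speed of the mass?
½kx² = ½mv² ⇒ v = x√(k/m) = (0.257)√(1174/0.2) = 19.69 m/s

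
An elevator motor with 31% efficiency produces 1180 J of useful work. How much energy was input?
W_in = W_out/η = 1180/0.31 = 3806 J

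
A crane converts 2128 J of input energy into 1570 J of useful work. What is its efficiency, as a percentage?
η = W_out/W_in = 1570/2128 = 73.78%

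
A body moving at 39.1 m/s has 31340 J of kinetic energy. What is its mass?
m = 2·KE/v² = 2·31340/(39.1)² = 41.0 kg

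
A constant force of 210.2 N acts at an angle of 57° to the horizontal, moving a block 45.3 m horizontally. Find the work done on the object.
W = F·d·cosθ = (210.2)(45.3)cos(57°) = 5186 J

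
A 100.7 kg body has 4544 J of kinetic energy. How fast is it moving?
v = √(2·KE/m) = √(2·4544/100.7) = 9.5 m/s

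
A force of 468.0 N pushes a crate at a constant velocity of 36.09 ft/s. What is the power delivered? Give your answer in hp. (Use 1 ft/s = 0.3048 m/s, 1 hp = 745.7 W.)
Convert to SI: F = 468.0 N, v = 11.0002 m/s
P = Fv = (468.0)(11.0002) = 5148.11 W = 6.904 hp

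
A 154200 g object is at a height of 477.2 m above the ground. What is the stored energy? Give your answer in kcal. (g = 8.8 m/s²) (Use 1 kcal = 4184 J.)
Convert to SI: m = 154.2 kg, h = 477.2 m
PE = mgh = (154.2)(8.8)(477.2) = 647541 J = 154.8 kcal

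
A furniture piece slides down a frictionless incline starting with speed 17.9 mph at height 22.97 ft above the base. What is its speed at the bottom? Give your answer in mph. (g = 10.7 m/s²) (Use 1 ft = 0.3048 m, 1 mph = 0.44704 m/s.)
Convert to SI: v₀ = 8.00202 m/s, h = 7.00126 m
½mv₀² + mgh = ½mv² ⇒ v = √(v₀² + 2gh) = √(8.00202² + 2·10.7·7.00126) = 14.6239 m/s = 32.71 mph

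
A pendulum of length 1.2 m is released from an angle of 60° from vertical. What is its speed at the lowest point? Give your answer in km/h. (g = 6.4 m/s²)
h = L(1 − cosθ) = 1.2(1 − cos60°) = 0.6 m
v = √(2gh) = √(2·6.4·0.6) = 2.77128 m/s = 9.977 km/h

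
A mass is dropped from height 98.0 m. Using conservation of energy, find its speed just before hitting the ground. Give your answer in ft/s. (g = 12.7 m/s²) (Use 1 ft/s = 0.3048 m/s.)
mgh = ½mv² ⇒ v = √(2gh) = √(2·12.7·98.0) = 49.8919 m/s = 163.7 ft/s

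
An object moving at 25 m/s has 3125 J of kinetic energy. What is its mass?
m = 2·KE/v² = 2·3125/(25)² = 10.0 kg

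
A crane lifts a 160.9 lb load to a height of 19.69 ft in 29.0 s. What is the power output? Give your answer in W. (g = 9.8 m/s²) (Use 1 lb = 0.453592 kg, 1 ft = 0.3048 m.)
Convert to SI: m = 72.983 kg, h = 6.00151 m, t = 29.0 s
P = mgh/t = (72.983)(9.8)(6.00151)/29.0 = 148.0 W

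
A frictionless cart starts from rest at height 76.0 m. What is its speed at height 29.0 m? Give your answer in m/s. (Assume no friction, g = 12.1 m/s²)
mgh₁ = mgh₂ + ½mv² ⇒ v = √(2g(h₁−h₂)) = √(2·12.1·47.0) = 33.73 m/s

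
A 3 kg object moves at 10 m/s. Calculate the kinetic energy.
KE = ½mv² = ½(3)(10)² = 150.0 J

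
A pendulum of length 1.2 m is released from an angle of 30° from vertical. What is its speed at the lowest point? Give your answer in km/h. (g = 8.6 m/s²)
h = L(1 − cosθ) = 1.2(1 − cos30°) = 0.16077 m
v = √(2gh) = √(2·8.6·0.16077) = 1.6629 m/s = 5.986 km/h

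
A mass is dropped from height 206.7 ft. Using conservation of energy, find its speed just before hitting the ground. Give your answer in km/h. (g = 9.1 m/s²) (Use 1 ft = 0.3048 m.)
Convert to SI: h = 63.0022 m
mgh = ½mv² ⇒ v = √(2gh) = √(2·9.1·63.0022) = 33.8621 m/s = 121.9 km/h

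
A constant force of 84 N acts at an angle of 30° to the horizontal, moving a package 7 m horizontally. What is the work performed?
W = F·d·cosθ = (84)(7)cos(30°) = 509.2 J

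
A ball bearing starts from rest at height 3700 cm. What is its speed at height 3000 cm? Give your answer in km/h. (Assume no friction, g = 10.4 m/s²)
Convert to SI: h₁−h₂ = 7.0 m
mgh₁ = mgh₂ + ½mv² ⇒ v = √(2g(h₁−h₂)) = √(2·10.4·7.0) = 12.0665 m/s = 43.44 km/h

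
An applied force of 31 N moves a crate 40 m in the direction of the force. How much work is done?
W = F·d = (31)(40) = 1240 J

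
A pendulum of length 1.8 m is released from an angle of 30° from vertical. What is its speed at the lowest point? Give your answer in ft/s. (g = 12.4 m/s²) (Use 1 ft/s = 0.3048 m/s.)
h = L(1 − cosθ) = 1.8(1 − cos30°) = 0.241154 m
v = √(2gh) = √(2·12.4·0.241154) = 2.44553 m/s = 8.023 ft/s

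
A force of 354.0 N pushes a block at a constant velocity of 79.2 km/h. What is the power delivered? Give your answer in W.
Convert to SI: F = 354.0 N, v = 22.0 m/s
P = Fv = (354.0)(22.0) = 7788 W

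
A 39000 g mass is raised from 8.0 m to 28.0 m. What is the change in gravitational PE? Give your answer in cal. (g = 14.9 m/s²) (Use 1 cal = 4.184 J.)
Convert to SI: m = 39.0 kg, Δh = 20.0 m
ΔPE = mgΔh = (39.0)(14.9)(20.0) = 11622.0 J = 2778 cal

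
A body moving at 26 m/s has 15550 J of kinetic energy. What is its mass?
m = 2·KE/v² = 2·15550/(26)² = 46.01 kg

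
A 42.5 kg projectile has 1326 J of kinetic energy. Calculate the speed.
v = √(2·KE/m) = √(2·1326/42.5) = 7.899 m/s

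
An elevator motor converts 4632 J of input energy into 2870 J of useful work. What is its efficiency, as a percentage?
η = W_out/W_in = 2870/4632 = 61.96%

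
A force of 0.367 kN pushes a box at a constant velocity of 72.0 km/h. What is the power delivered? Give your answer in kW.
Convert to SI: F = 367.0 N, v = 20.0 m/s
P = Fv = (367.0)(20.0) = 7340.0 W = 7.34 kW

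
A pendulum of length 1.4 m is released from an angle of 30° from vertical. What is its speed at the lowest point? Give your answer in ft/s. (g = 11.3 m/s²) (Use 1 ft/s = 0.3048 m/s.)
h = L(1 − cosθ) = 1.4(1 − cos30°) = 0.187564 m
v = √(2gh) = √(2·11.3·0.187564) = 2.05887 m/s = 6.755 ft/s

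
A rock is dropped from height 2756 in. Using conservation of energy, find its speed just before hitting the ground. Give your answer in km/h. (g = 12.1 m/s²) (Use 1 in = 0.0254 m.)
Convert to SI: h = 70.0024 m
mgh = ½mv² ⇒ v = √(2gh) = √(2·12.1·70.0024) = 41.1589 m/s = 148.2 km/h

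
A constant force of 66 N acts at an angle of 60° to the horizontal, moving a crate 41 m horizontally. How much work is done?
W = F·d·cosθ = (66)(41)cos(60°) = 1353 J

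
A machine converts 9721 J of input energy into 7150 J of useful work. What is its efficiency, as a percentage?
η = W_out/W_in = 7150/9721 = 73.55%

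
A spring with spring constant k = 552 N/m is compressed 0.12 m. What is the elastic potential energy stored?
PE = ½kx² = ½(552)(0.12)² = 3.974 J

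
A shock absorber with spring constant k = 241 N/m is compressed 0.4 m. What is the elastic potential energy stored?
PE = ½kx² = ½(241)(0.4)² = 19.28 J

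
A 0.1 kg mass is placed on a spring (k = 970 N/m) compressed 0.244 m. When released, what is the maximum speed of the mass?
½kx² = ½mv² ⇒ v = x√(k/m) = (0.244)√(970/0.1) = 24.03 m/s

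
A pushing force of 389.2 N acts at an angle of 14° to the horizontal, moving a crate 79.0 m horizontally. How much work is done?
W = F·d·cosθ = (389.2)(79.0)cos(14°) = 29830 J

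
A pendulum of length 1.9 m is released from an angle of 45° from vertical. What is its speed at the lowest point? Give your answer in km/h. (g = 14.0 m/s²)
h = L(1 − cosθ) = 1.9(1 − cos45°) = 0.556497 m
v = √(2gh) = √(2·14.0·0.556497) = 3.94739 m/s = 14.21 km/h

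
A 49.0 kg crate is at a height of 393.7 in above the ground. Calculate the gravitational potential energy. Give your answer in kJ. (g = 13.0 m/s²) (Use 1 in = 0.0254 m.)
Convert to SI: m = 49.0 kg, h = 9.99998 m
PE = mgh = (49.0)(13.0)(9.99998) = 6369.99 J = 6.37 kJ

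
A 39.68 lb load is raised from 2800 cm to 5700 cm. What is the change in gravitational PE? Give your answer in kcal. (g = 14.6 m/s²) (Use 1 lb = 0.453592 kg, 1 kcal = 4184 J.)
Convert to SI: m = 17.9985 kg, Δh = 29.0 m
ΔPE = mgΔh = (17.9985)(14.6)(29.0) = 7620.58 J = 1.821 kcal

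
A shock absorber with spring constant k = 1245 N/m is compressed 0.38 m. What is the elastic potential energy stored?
PE = ½kx² = ½(1245)(0.38)² = 89.89 J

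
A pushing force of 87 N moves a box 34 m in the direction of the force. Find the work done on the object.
W = F·d = (87)(34) = 2958 J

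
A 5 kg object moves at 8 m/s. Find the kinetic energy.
KE = ½mv² = ½(5)(8)² = 160.0 J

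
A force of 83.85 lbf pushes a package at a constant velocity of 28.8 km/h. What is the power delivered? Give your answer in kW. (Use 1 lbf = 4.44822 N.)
Convert to SI: F = 372.983 N, v = 8.0 m/s
P = Fv = (372.983)(8.0) = 2983.87 W = 2.984 kW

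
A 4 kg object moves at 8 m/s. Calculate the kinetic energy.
KE = ½mv² = ½(4)(8)² = 128.0 J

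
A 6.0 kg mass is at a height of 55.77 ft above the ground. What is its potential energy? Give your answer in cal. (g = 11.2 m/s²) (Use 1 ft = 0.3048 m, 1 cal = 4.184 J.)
Convert to SI: m = 6.0 kg, h = 16.9987 m
PE = mgh = (6.0)(11.2)(16.9987) = 1142.31 J = 273.0 cal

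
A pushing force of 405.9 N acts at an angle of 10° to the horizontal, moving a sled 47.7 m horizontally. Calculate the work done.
W = F·d·cosθ = (405.9)(47.7)cos(10°) = 19070 J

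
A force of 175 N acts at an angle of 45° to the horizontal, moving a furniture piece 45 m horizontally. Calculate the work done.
W = F·d·cosθ = (175)(45)cos(45°) = 5568 J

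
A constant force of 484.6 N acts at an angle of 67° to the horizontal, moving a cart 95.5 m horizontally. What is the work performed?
W = F·d·cosθ = (484.6)(95.5)cos(67°) = 18080 J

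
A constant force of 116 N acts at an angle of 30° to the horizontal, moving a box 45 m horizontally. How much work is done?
W = F·d·cosθ = (116)(45)cos(30°) = 4521 J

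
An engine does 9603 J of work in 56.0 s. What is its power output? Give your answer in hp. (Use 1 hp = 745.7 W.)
P = W/t = 9603.0/56.0 = 171.482 W = 0.23 hp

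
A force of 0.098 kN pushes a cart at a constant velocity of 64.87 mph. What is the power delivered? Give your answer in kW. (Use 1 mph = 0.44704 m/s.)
Convert to SI: F = 98.0 N, v = 28.9995 m/s
P = Fv = (98.0)(28.9995) = 2841.95 W = 2.842 kW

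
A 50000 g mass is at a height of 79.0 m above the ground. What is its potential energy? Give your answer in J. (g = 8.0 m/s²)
Convert to SI: m = 50.0 kg, h = 79.0 m
PE = mgh = (50.0)(8.0)(79.0) = 31600 J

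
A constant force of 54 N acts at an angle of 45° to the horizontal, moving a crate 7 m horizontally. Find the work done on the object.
W = F·d·cosθ = (54)(7)cos(45°) = 267.3 J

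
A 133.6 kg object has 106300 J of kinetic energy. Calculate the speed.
v = √(2·KE/m) = √(2·106300/133.6) = 39.89 m/s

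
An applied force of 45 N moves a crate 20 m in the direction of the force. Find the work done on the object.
W = F·d = (45)(20) = 900.0 J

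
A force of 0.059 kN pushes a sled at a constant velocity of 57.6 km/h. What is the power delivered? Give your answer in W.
Convert to SI: F = 59.0 N, v = 16.0 m/s
P = Fv = (59.0)(16.0) = 944.0 W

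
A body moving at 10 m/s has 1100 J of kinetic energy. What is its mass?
m = 2·KE/v² = 2·1100/(10)² = 22.0 kg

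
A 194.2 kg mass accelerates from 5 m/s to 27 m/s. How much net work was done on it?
W = ΔKE = ½m(v₂² − v₁²) = ½(194.2)(27² − 5²) = 68358.4 J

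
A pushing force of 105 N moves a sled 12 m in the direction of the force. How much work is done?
W = F·d = (105)(12) = 1260 J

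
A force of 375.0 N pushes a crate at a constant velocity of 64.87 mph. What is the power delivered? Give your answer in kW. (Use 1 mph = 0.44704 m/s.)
Convert to SI: F = 375.0 N, v = 28.9995 m/s
P = Fv = (375.0)(28.9995) = 10874.8 W = 10.87 kW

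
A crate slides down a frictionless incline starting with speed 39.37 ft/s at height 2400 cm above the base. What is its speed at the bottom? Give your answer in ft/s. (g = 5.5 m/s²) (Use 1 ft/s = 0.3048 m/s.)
Convert to SI: v₀ = 12.0 m/s, h = 24.0 m
½mv₀² + mgh = ½mv² ⇒ v = √(v₀² + 2gh) = √(12.0² + 2·5.5·24.0) = 20.199 m/s = 66.27 ft/s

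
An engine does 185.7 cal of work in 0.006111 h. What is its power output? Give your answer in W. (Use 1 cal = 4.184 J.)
Convert to SI: W = 776.969 J, t = 21.9996 s
P = W/t = 776.969/21.9996 = 35.32 W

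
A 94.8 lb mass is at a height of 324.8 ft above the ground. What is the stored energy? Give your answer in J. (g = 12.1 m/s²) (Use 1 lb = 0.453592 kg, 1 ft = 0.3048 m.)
Convert to SI: m = 43.0005 kg, h = 98.999 m
PE = mgh = (43.0005)(12.1)(98.999) = 51510 J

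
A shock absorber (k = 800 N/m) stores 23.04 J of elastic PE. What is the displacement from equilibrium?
x = √(2·PE/k) = √(2·23.04/800) = 0.24 m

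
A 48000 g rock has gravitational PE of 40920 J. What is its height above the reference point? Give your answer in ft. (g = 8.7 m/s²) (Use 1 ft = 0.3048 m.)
Convert to SI: m = 48.0 kg, PE = 40920.0 J
h = PE/(mg) = 40920.0/(48.0·8.7) = 97.9885 m = 321.5 ft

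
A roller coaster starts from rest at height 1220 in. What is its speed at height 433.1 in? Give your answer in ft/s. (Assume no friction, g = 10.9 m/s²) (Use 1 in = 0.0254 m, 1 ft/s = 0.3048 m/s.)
Convert to SI: h₁−h₂ = 19.9873 m
mgh₁ = mgh₂ + ½mv² ⇒ v = √(2g(h₁−h₂)) = √(2·10.9·19.9873) = 20.874 m/s = 68.48 ft/s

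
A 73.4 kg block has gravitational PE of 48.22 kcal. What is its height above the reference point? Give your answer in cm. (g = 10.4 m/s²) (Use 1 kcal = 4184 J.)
Convert to SI: m = 73.4 kg, PE = 201752 J
h = PE/(mg) = 201752/(73.4·10.4) = 264.295 m = 26430 cm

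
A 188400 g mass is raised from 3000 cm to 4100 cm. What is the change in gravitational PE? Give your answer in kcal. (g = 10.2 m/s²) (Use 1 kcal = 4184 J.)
Convert to SI: m = 188.4 kg, Δh = 11.0 m
ΔPE = mgΔh = (188.4)(10.2)(11.0) = 21138.5 J = 5.052 kcal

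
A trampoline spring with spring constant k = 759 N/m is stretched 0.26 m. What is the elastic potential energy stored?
PE = ½kx² = ½(759)(0.26)² = 25.65 J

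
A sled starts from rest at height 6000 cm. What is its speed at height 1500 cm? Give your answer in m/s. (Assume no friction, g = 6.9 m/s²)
Convert to SI: h₁−h₂ = 45.0 m
mgh₁ = mgh₂ + ½mv² ⇒ v = √(2g(h₁−h₂)) = √(2·6.9·45.0) = 24.92 m/s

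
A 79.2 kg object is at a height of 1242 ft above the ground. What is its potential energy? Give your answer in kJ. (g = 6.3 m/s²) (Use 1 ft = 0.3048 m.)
Convert to SI: m = 79.2 kg, h = 378.562 m
PE = mgh = (79.2)(6.3)(378.562) = 188887 J = 188.9 kJ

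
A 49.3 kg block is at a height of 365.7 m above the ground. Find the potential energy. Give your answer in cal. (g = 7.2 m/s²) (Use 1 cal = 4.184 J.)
PE = mgh = (49.3)(7.2)(365.7) = 129809 J = 31030 cal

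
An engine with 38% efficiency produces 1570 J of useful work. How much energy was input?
W_in = W_out/η = 1570/0.38 = 4132 J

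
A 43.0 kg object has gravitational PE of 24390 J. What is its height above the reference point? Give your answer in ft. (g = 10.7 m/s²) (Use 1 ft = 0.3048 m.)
h = PE/(mg) = 24390.0/(43.0·10.7) = 53.0102 m = 173.9 ft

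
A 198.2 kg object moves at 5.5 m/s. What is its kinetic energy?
KE = ½mv² = ½(198.2)(5.5)² = 2998 J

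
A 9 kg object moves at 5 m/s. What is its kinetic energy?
KE = ½mv² = ½(9)(5)² = 112.5 J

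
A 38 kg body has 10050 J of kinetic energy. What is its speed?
v = √(2·KE/m) = √(2·10050/38) = 23.0 m/s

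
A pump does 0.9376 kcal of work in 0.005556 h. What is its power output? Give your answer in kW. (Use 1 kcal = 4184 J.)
Convert to SI: W = 3922.92 J, t = 20.0016 s
P = W/t = 3922.92/20.0016 = 196.13 W = 0.1961 kW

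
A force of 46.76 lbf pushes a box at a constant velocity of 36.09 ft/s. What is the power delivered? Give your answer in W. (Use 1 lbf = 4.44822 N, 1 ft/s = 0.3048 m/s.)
Convert to SI: F = 207.999 N, v = 11.0002 m/s
P = Fv = (207.999)(11.0002) = 2288 W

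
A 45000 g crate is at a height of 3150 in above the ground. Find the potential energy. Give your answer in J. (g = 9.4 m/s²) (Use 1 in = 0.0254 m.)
Convert to SI: m = 45.0 kg, h = 80.01 m
PE = mgh = (45.0)(9.4)(80.01) = 33840 J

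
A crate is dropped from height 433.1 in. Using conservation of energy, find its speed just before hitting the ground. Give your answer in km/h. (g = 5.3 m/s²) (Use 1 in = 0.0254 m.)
Convert to SI: h = 11.0007 m
mgh = ½mv² ⇒ v = √(2gh) = √(2·5.3·11.0007) = 10.7985 m/s = 38.87 km/h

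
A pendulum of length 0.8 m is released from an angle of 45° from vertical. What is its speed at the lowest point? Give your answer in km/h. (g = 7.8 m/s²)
h = L(1 − cosθ) = 0.8(1 − cos45°) = 0.234315 m
v = √(2gh) = √(2·7.8·0.234315) = 1.91189 m/s = 6.883 km/h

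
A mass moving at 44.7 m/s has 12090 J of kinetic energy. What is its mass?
m = 2·KE/v² = 2·12090/(44.7)² = 12.1 kg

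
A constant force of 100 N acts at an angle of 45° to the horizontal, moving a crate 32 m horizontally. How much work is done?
W = F·d·cosθ = (100)(32)cos(45°) = 2263 J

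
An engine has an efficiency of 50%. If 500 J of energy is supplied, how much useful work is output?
W_out = η·W_in = 0.5·500 = 250.0 J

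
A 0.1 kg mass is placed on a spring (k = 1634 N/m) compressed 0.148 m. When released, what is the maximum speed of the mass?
½kx² = ½mv² ⇒ v = x√(k/m) = (0.148)√(1634/0.1) = 18.92 m/s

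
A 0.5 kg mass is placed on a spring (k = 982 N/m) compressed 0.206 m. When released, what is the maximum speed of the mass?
½kx² = ½mv² ⇒ v = x√(k/m) = (0.206)√(982/0.5) = 9.129 m/s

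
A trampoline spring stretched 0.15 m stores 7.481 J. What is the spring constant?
k = 2·PE/x² = 2·7.481/(0.15)² = 665.0 N/m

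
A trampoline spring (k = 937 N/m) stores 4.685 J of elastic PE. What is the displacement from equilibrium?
x = √(2·PE/k) = √(2·4.685/937) = 0.1 m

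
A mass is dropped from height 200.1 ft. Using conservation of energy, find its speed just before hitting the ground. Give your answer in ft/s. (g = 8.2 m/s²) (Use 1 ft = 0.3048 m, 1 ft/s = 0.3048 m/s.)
Convert to SI: h = 60.9905 m
mgh = ½mv² ⇒ v = √(2gh) = √(2·8.2·60.9905) = 31.6266 m/s = 103.8 ft/s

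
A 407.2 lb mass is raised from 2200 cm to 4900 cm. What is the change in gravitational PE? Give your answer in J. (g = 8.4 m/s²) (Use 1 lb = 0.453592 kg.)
Convert to SI: m = 184.703 kg, Δh = 27.0 m
ΔPE = mgΔh = (184.703)(8.4)(27.0) = 41890 J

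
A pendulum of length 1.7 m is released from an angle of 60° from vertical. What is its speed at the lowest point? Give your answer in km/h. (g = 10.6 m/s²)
h = L(1 − cosθ) = 1.7(1 − cos60°) = 0.85 m
v = √(2gh) = √(2·10.6·0.85) = 4.245 m/s = 15.28 km/h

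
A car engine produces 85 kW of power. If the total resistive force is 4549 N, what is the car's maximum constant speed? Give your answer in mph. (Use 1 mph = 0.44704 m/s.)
P = Fv ⇒ v = P/F = 85000 W/4549.0 N = 18.6854 m/s = 41.8 mph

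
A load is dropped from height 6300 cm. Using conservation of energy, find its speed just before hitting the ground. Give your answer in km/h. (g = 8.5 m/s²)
Convert to SI: h = 63.0 m
mgh = ½mv² ⇒ v = √(2gh) = √(2·8.5·63.0) = 32.7261 m/s = 117.8 km/h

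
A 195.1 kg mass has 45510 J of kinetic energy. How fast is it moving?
v = √(2·KE/m) = √(2·45510/195.1) = 21.6 m/s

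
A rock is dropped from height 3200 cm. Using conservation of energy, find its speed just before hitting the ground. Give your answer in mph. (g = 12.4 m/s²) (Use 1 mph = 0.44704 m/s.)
Convert to SI: h = 32.0 m
mgh = ½mv² ⇒ v = √(2gh) = √(2·12.4·32.0) = 28.1709 m/s = 63.02 mph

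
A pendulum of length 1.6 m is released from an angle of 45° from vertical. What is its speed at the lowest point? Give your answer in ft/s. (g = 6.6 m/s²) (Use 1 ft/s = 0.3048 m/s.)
h = L(1 − cosθ) = 1.6(1 − cos45°) = 0.468629 m
v = √(2gh) = √(2·6.6·0.468629) = 2.48715 m/s = 8.16 ft/s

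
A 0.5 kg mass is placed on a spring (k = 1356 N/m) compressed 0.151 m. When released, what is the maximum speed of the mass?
½kx² = ½mv² ⇒ v = x√(k/m) = (0.151)√(1356/0.5) = 7.864 m/s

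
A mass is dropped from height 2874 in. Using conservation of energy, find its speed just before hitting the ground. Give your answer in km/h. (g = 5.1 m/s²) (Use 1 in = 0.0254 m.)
Convert to SI: h = 72.9996 m
mgh = ½mv² ⇒ v = √(2gh) = √(2·5.1·72.9996) = 27.2873 m/s = 98.23 km/h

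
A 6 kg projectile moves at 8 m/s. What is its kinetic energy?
KE = ½mv² = ½(6)(8)² = 192.0 J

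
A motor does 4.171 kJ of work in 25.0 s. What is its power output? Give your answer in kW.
Convert to SI: W = 4171.0 J, t = 25.0 s
P = W/t = 4171.0/25.0 = 166.84 W = 0.1668 kW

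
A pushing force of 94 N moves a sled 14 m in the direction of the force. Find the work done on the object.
W = F·d = (94)(14) = 1316 J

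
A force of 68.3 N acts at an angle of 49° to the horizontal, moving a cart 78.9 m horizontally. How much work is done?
W = F·d·cosθ = (68.3)(78.9)cos(49°) = 3535 J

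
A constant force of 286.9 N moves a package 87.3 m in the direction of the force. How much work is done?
W = F·d = (286.9)(87.3) = 25050 J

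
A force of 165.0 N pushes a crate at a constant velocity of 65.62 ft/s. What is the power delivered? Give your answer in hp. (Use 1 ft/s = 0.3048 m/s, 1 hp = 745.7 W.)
Convert to SI: F = 165.0 N, v = 20.001 m/s
P = Fv = (165.0)(20.001) = 3300.16 W = 4.426 hp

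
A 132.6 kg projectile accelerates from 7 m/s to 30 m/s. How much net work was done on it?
W = ΔKE = ½m(v₂² − v₁²) = ½(132.6)(30² − 7²) = 56421.3 J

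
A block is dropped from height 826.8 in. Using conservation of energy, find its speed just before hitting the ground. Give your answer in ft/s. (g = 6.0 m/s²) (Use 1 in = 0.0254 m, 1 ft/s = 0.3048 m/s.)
Convert to SI: h = 21.0007 m
mgh = ½mv² ⇒ v = √(2gh) = √(2·6.0·21.0007) = 15.8748 m/s = 52.08 ft/s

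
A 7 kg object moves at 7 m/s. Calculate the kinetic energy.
KE = ½mv² = ½(7)(7)² = 171.5 J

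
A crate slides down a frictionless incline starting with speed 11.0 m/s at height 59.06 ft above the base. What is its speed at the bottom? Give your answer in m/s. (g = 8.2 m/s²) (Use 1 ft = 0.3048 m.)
Convert to SI: v₀ = 11.0 m/s, h = 18.0015 m
½mv₀² + mgh = ½mv² ⇒ v = √(v₀² + 2gh) = √(11.0² + 2·8.2·18.0015) = 20.4 m/s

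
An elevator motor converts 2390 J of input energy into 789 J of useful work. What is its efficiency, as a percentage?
η = W_out/W_in = 789/2390 = 33.01%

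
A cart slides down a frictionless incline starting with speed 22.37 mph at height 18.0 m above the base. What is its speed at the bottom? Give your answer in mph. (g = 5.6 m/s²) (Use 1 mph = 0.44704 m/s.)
Convert to SI: v₀ = 10.0003 m/s, h = 18.0 m
½mv₀² + mgh = ½mv² ⇒ v = √(v₀² + 2gh) = √(10.0003² + 2·5.6·18.0) = 17.3668 m/s = 38.85 mph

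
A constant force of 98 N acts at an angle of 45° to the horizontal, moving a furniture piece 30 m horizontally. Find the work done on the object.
W = F·d·cosθ = (98)(30)cos(45°) = 2079 J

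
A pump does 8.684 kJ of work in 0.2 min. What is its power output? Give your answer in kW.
Convert to SI: W = 8684.0 J, t = 12.0 s
P = W/t = 8684.0/12.0 = 723.667 W = 0.7237 kW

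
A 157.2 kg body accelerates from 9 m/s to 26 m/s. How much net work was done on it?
W = ΔKE = ½m(v₂² − v₁²) = ½(157.2)(26² − 9²) = 46767.0 J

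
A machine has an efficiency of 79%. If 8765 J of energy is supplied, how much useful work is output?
W_out = η·W_in = 0.79·8765 = 6924.35 J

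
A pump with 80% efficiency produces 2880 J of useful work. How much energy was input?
W_in = W_out/η = 2880/0.8 = 3600 J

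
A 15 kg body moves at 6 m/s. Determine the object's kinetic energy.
KE = ½mv² = ½(15)(6)² = 270.0 J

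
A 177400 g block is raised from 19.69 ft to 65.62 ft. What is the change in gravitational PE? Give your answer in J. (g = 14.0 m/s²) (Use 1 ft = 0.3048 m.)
Convert to SI: m = 177.4 kg, Δh = 13.9995 m
ΔPE = mgΔh = (177.4)(14.0)(13.9995) = 34770 J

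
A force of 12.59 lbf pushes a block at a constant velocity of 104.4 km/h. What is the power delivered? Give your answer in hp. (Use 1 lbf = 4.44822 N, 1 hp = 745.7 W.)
Convert to SI: F = 56.0031 N, v = 29.0 m/s
P = Fv = (56.0031)(29.0) = 1624.09 W = 2.178 hp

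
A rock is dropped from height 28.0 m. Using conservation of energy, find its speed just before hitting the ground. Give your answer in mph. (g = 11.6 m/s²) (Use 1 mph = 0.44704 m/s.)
mgh = ½mv² ⇒ v = √(2gh) = √(2·11.6·28.0) = 25.4873 m/s = 57.01 mph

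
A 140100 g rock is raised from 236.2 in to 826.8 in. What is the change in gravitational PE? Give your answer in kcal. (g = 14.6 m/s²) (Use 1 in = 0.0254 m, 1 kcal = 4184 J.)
Convert to SI: m = 140.1 kg, Δh = 15.0012 m
ΔPE = mgΔh = (140.1)(14.6)(15.0012) = 30684.4 J = 7.334 kcal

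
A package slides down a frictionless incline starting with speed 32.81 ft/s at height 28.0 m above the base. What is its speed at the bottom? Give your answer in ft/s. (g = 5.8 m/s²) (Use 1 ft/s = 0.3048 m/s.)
Convert to SI: v₀ = 10.0005 m/s, h = 28.0 m
½mv₀² + mgh = ½mv² ⇒ v = √(v₀² + 2gh) = √(10.0005² + 2·5.8·28.0) = 20.6109 m/s = 67.62 ft/s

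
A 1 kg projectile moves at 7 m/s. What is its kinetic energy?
KE = ½mv² = ½(1)(7)² = 24.5 J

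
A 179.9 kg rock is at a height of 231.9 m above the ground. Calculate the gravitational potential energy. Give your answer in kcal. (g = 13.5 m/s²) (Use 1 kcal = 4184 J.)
PE = mgh = (179.9)(13.5)(231.9) = 563204 J = 134.6 kcal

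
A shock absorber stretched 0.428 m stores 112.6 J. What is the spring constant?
k = 2·PE/x² = 2·112.6/(0.428)² = 1229 N/m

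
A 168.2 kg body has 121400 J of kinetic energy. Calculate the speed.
v = √(2·KE/m) = √(2·121400/168.2) = 37.99 m/s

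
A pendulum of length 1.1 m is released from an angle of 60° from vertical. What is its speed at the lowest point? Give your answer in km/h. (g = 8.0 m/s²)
h = L(1 − cosθ) = 1.1(1 − cos60°) = 0.55 m
v = √(2gh) = √(2·8.0·0.55) = 2.96648 m/s = 10.68 km/h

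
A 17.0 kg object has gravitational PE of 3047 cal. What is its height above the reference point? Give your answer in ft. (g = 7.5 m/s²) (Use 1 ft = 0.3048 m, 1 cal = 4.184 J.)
Convert to SI: m = 17.0 kg, PE = 12748.6 J
h = PE/(mg) = 12748.6/(17.0·7.5) = 99.9894 m = 328.0 ft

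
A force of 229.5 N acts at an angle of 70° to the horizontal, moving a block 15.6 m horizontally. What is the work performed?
W = F·d·cosθ = (229.5)(15.6)cos(70°) = 1225 J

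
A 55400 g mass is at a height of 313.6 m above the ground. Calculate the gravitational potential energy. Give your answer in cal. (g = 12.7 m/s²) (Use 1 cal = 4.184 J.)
Convert to SI: m = 55.4 kg, h = 313.6 m
PE = mgh = (55.4)(12.7)(313.6) = 220643 J = 52730 cal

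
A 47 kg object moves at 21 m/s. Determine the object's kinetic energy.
KE = ½mv² = ½(47)(21)² = 10363.5 J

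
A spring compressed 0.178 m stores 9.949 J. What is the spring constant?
k = 2·PE/x² = 2·9.949/(0.178)² = 628.0 N/m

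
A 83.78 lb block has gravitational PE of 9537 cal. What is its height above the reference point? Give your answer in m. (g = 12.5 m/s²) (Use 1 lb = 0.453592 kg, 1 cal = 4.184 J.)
Convert to SI: m = 38.0019 kg, PE = 39902.8 J
h = PE/(mg) = 39902.8/(38.0019·12.5) = 84.0 m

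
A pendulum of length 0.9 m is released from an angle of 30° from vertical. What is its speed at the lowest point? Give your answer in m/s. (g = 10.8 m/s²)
h = L(1 − cosθ) = 0.9(1 − cos30°) = 0.120577 m
v = √(2gh) = √(2·10.8·0.120577) = 1.614 m/s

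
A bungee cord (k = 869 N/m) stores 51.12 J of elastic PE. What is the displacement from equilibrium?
x = √(2·PE/k) = √(2·51.12/869) = 0.343 m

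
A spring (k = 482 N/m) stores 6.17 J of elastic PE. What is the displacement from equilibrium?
x = √(2·PE/k) = √(2·6.17/482) = 0.16 m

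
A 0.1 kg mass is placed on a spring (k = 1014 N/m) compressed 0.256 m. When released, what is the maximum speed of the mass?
½kx² = ½mv² ⇒ v = x√(k/m) = (0.256)√(1014/0.1) = 25.78 m/s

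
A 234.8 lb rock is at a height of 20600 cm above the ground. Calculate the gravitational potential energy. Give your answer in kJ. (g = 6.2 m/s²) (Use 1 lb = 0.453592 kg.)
Convert to SI: m = 106.503 kg, h = 206.0 m
PE = mgh = (106.503)(6.2)(206.0) = 136026 J = 136.0 kJ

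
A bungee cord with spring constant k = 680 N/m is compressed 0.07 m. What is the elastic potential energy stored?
PE = ½kx² = ½(680)(0.07)² = 1.666 J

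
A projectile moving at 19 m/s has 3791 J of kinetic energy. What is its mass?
m = 2·KE/v² = 2·3791/(19)² = 21.0 kg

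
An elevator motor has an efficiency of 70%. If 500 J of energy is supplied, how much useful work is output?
W_out = η·W_in = 0.7·500 = 350.0 J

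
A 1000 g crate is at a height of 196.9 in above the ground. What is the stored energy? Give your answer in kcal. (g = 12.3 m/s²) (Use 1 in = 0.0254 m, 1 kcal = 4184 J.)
Convert to SI: m = 1.0 kg, h = 5.00126 m
PE = mgh = (1.0)(12.3)(5.00126) = 61.5155 J = 0.0147 kcal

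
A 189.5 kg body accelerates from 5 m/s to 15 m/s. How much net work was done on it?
W = ΔKE = ½m(v₂² − v₁²) = ½(189.5)(15² − 5²) = 18950.0 J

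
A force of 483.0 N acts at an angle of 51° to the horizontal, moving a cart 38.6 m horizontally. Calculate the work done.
W = F·d·cosθ = (483.0)(38.6)cos(51°) = 11730 J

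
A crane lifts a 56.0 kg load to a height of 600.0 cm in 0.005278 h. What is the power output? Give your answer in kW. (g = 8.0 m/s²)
Convert to SI: m = 56.0 kg, h = 6.0 m, t = 19.0008 s
P = mgh/t = (56.0)(8.0)(6.0)/19.0008 = 141.468 W = 0.1415 kW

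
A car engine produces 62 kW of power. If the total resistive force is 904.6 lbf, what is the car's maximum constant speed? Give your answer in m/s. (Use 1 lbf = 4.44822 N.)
Convert to SI: F = 4023.86 N
P = Fv ⇒ v = P/F = 62000 W/4023.86 N = 15.41 m/s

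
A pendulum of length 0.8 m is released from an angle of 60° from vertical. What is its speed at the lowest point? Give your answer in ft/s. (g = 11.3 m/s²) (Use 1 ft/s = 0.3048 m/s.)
h = L(1 − cosθ) = 0.8(1 − cos60°) = 0.4 m
v = √(2gh) = √(2·11.3·0.4) = 3.00666 m/s = 9.864 ft/s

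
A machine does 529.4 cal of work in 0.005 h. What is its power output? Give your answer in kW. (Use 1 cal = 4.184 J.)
Convert to SI: W = 2215.01 J, t = 18.0 s
P = W/t = 2215.01/18.0 = 123.056 W = 0.1231 kW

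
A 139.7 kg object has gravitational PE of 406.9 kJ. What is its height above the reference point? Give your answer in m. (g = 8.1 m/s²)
Convert to SI: m = 139.7 kg, PE = 406900 J
h = PE/(mg) = 406900/(139.7·8.1) = 359.6 m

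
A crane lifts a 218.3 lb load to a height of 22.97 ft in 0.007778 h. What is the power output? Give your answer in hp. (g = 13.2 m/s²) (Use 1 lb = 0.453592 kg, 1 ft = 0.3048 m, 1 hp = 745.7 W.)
Convert to SI: m = 99.0191 kg, h = 7.00126 m, t = 28.0008 s
P = mgh/t = (99.0191)(13.2)(7.00126)/28.0008 = 326.812 W = 0.4383 hp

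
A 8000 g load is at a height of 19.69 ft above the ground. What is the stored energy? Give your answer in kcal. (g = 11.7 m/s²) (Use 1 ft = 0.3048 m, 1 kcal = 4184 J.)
Convert to SI: m = 8.0 kg, h = 6.00151 m
PE = mgh = (8.0)(11.7)(6.00151) = 561.742 J = 0.1343 kcal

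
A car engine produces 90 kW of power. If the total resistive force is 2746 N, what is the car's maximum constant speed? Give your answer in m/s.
P = Fv ⇒ v = P/F = 90000 W/2746.0 N = 32.77 m/s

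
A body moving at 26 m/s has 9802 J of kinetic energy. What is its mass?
m = 2·KE/v² = 2·9802/(26)² = 29.0 kg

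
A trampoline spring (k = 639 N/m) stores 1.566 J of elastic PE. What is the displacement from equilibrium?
x = √(2·PE/k) = √(2·1.566/639) = 0.07001 m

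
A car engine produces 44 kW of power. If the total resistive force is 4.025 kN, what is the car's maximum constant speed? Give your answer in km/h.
Convert to SI: F = 4025.0 N
P = Fv ⇒ v = P/F = 44000 W/4025.0 N = 10.9317 m/s = 39.35 km/h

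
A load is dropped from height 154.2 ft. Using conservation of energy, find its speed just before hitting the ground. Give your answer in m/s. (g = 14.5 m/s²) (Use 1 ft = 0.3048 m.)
Convert to SI: h = 47.0002 m
mgh = ½mv² ⇒ v = √(2gh) = √(2·14.5·47.0002) = 36.92 m/s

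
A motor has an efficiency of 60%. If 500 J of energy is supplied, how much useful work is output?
W_out = η·W_in = 0.6·500 = 300.0 J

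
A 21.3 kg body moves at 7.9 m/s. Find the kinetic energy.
KE = ½mv² = ½(21.3)(7.9)² = 664.7 J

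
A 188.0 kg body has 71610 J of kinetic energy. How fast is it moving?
v = √(2·KE/m) = √(2·71610/188.0) = 27.6 m/s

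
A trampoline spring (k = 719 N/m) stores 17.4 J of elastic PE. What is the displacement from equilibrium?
x = √(2·PE/k) = √(2·17.4/719) = 0.22 m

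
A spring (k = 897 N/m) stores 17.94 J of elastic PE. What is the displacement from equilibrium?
x = √(2·PE/k) = √(2·17.94/897) = 0.2 m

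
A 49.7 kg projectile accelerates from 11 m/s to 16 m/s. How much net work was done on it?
W = ΔKE = ½m(v₂² − v₁²) = ½(49.7)(16² − 11²) = 3354.75 J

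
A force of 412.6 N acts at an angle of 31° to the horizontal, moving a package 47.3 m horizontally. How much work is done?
W = F·d·cosθ = (412.6)(47.3)cos(31°) = 16730 J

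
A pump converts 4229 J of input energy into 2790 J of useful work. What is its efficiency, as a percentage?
η = W_out/W_in = 2790/4229 = 65.97%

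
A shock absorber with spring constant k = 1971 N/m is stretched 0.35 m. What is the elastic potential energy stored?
PE = ½kx² = ½(1971)(0.35)² = 120.7 J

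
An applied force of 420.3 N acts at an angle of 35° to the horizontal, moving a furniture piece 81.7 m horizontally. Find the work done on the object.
W = F·d·cosθ = (420.3)(81.7)cos(35°) = 28130 J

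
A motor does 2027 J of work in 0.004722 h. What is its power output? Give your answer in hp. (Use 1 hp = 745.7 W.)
Convert to SI: W = 2027.0 J, t = 16.9992 s
P = W/t = 2027.0/16.9992 = 119.241 W = 0.1599 hp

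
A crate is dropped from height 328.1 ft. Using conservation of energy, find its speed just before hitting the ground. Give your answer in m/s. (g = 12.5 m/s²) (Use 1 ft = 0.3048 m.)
Convert to SI: h = 100.005 m
mgh = ½mv² ⇒ v = √(2gh) = √(2·12.5·100.005) = 50.0 m/s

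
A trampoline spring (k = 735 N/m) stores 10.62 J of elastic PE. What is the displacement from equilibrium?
x = √(2·PE/k) = √(2·10.62/735) = 0.17 m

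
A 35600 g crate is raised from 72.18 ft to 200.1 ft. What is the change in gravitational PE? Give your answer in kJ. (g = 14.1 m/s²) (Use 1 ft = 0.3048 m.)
Convert to SI: m = 35.6 kg, Δh = 38.99 m
ΔPE = mgΔh = (35.6)(14.1)(38.99) = 19571.4 J = 19.57 kJ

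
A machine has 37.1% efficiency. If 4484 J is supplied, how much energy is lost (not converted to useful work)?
W_lost = W_in(1 − η) = 4484·(1 − 0.371) = 2820 J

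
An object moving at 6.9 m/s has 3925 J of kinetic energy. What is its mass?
m = 2·KE/v² = 2·3925/(6.9)² = 164.9 kg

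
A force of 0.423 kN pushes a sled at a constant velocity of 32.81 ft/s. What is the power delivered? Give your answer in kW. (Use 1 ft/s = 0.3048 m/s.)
Convert to SI: F = 423.0 N, v = 10.0005 m/s
P = Fv = (423.0)(10.0005) = 4230.21 W = 4.23 kW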